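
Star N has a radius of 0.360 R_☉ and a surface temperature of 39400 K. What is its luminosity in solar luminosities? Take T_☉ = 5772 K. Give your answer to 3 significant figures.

281 solar luminosities

L/L_☉ = (R/R_☉)² (T/T_☉)⁴ = (0.360)² × (39400/5772)⁴
       = 0.1296 × (6.826)⁴ = 0.1296 × 2171 = 281.4.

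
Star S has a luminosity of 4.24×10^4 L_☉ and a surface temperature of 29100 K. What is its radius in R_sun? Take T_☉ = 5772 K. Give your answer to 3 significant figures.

R/R_☉ = √(L/L_☉) / (T/T_☉)² = √(4.24×10^4) / (5.042)²
       = 205.9 / 25.42 = 8.101.

8.10 R_sun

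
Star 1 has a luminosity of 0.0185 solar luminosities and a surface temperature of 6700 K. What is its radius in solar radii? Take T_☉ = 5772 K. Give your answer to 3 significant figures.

0.101 solar radii

R/R_☉ = √(L/L_☉) / (T/T_☉)² = √(0.0185) / (1.161)²
       = 0.1360 / 1.347 = 0.1009.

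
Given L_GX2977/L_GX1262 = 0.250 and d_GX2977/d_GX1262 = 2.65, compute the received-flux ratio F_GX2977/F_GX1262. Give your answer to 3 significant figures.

0.0356

F = L/(4πd²), so F_GX2977/F_GX1262 = (L_GX2977/L_GX1262) / (d_GX2977/d_GX1262)²
= 0.250 / (2.65)² = 0.250 / 7.022 = 0.03560.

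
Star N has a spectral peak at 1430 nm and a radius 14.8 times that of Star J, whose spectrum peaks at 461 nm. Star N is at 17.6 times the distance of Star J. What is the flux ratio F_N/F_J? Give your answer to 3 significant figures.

Wien's law: T_N/T_J = λ_J/λ_N = 461/1430 = 0.3224.
L_N/L_J = (R_N/R_J)²(T_N/T_J)⁴ = (14.8)²(0.3224)⁴ = 2.366.
F_N/F_J = (L_N/L_J)/(d_N/d_J)² = 2.366/(17.6)² = 0.007638.

0.00764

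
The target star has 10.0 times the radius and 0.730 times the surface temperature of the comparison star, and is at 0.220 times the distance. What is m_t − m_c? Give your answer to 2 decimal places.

-6.92

L_t/L_c = (10.0)²(0.730)⁴ = 28.40.
F_t/F_c = (L_t/L_c)/(d_t/d_c)² = 28.40/0.04840 = 586.7.
m_t − m_c = −2.5 log₁₀(586.7) = -6.92.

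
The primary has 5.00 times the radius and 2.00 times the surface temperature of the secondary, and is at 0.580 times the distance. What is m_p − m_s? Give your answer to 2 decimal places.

L_p/L_s = (5.00)²(2.00)⁴ = 400.0.
F_p/F_s = (L_p/L_s)/(d_p/d_s)² = 400.0/0.3364 = 1189.
m_p − m_s = −2.5 log₁₀(1189) = -7.69.

-7.69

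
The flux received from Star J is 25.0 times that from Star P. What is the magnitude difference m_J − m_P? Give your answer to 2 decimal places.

m_J − m_P = −2.5 log₁₀(F_J/F_P) = −2.5 log₁₀(25.0) = −2.5 × (1.398) = -3.495.

-3.49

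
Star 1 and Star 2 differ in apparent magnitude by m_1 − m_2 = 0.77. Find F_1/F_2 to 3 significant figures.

F_1/F_2 = 10^(−(m_1 − m_2)/2.5) = 10^(-0.77/2.5) = 10^-0.308 = 0.4920.

0.492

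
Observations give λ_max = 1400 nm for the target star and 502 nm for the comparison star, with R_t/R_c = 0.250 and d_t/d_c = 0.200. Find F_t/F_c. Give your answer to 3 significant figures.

Wien's law: T_t/T_c = λ_c/λ_t = 502/1400 = 0.3586.
L_t/L_c = (R_t/R_c)²(T_t/T_c)⁴ = (0.250)²(0.3586)⁴ = 0.001033.
F_t/F_c = (L_t/L_c)/(d_t/d_c)² = 0.001033/(0.200)² = 0.02583.

0.0258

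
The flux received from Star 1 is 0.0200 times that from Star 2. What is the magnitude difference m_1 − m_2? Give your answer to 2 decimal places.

4.25

m_1 − m_2 = −2.5 log₁₀(F_1/F_2) = −2.5 log₁₀(0.0200) = −2.5 × (-1.699) = 4.247.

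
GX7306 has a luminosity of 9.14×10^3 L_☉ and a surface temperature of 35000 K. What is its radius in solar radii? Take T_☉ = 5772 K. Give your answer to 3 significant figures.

R/R_☉ = √(L/L_☉) / (T/T_☉)² = √(9.14×10^3) / (6.064)²
       = 95.60 / 36.77 = 2.600.

2.60 solar radii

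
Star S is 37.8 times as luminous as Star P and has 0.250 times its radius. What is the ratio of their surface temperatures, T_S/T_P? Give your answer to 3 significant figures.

L ∝ R²T⁴ gives T ∝ (L/R²)^(1/4), so
T_S/T_P = (37.8 / 0.250²)^(1/4) = (604.8)^(1/4) = 4.959.

4.96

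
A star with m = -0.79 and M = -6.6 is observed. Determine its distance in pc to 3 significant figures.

m − M = 5 log₁₀(d/10 pc)
-0.79 − (-6.6) = 5.81 = 5 log₁₀(d/10)
d = 10 × 10^(5.81/5) = 10 × 10^1.162 = 145.2 pc.

145 pc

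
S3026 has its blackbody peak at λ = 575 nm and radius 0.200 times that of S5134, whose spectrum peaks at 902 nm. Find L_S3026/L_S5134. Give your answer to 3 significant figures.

0.242

Wien's law gives T ∝ 1/λ_max, so T_S3026/T_S5134 = λ_S5134/λ_S3026 = 902/575 = 1.569.
Then L ∝ R²T⁴ gives L_S3026/L_S5134 = (0.200)² × (1.569)⁴ = 0.04000 × 6.056 = 0.2422.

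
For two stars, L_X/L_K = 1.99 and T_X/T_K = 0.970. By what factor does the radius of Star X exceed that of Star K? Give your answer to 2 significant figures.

L ∝ R²T⁴ gives R ∝ √L / T², so
R_X/R_K = √(1.99) / (0.970)² = 1.411 / 0.9409 = 1.499.

1.5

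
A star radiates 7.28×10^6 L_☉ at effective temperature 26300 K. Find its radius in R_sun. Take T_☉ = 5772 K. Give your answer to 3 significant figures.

130 R_sun

R/R_☉ = √(L/L_☉) / (T/T_☉)² = √(7.28×10^6) / (4.556)²
       = 2698 / 20.76 = 130.0.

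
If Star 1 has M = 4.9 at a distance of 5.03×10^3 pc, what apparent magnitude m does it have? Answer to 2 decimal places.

m = M + 5 log₁₀(d/10 pc) = 4.9 + 5 log₁₀(5.03×10^3/10)
  = 4.9 + 5 × 2.702 = 4.9 + 13.51 = 18.41.

18.41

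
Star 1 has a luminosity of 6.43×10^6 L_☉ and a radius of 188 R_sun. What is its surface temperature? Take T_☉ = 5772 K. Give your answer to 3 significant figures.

2.12×10^4 K

T/T_☉ = (L/L_☉)^(1/4) / (R/R_☉)^(1/2)
T = 5772 × (6.43×10^6)^(1/4) / √(188) = 5772 × 50.36 / 13.71 = 2.120×10^4 K.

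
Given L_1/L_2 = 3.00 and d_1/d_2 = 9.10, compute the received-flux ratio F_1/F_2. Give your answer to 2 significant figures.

F = L/(4πd²), so F_1/F_2 = (L_1/L_2) / (d_1/d_2)²
= 3.00 / (9.10)² = 3.00 / 82.81 = 0.03623.

0.036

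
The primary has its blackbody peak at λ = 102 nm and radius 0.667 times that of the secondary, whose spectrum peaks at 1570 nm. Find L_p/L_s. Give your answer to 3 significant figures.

Wien's law gives T ∝ 1/λ_max, so T_p/T_s = λ_s/λ_p = 1570/102 = 15.39.
Then L ∝ R²T⁴ gives L_p/L_s = (0.667)² × (15.39)⁴ = 0.4449 × 5.613×10^4 = 2.497×10^4.

2.50×10^4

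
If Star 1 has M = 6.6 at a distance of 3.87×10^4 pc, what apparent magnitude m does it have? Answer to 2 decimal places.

m = M + 5 log₁₀(d/10 pc) = 6.6 + 5 log₁₀(3.87×10^4/10)
  = 6.6 + 5 × 3.588 = 6.6 + 17.94 = 24.54.

24.54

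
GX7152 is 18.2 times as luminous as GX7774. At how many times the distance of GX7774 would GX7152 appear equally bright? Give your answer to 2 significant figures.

Equal flux requires L_GX7152/d_GX7152² = L_GX7774/d_GX7774², so d_GX7152/d_GX7774 = √(L_GX7152/L_GX7774)
= √(18.2) = 4.266.

4.3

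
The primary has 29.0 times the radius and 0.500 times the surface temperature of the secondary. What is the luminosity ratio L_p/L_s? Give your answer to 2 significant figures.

From the Stefan–Boltzmann law, L ∝ R²T⁴, so
L_p/L_s = (R_p/R_s)² (T_p/T_s)⁴ = (29.0)² × (0.500)⁴ = 841.0 × 0.06250 = 52.56.

53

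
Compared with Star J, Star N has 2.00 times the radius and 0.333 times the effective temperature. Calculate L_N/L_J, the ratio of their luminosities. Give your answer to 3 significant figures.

0.0492

From the Stefan–Boltzmann law, L ∝ R²T⁴, so
L_N/L_J = (R_N/R_J)² (T_N/T_J)⁴ = (2.00)² × (0.333)⁴ = 4.000 × 0.01230 = 0.04919.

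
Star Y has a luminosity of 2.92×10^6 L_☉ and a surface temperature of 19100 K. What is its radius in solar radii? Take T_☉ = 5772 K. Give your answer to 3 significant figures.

R/R_☉ = √(L/L_☉) / (T/T_☉)² = √(2.92×10^6) / (3.309)²
       = 1709 / 10.95 = 156.1.

156 solar radii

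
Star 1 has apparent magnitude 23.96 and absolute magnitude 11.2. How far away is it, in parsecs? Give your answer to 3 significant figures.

3.56×10^3 pc

m − M = 5 log₁₀(d/10 pc)
23.96 − (11.2) = 12.76 = 5 log₁₀(d/10)
d = 10 × 10^(12.76/5) = 10 × 10^2.552 = 3565 pc.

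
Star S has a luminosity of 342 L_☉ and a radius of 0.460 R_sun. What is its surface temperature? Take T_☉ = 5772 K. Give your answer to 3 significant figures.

3.66×10^4 K

T/T_☉ = (L/L_☉)^(1/4) / (R/R_☉)^(1/2)
T = 5772 × (342)^(1/4) / √(0.460) = 5772 × 4.300 / 0.6782 = 3.660×10^4 K.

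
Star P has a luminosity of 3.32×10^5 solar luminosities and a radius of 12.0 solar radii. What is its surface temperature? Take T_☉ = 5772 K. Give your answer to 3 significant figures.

T/T_☉ = (L/L_☉)^(1/4) / (R/R_☉)^(1/2)
T = 5772 × (3.32×10^5)^(1/4) / √(12.0) = 5772 × 24.00 / 3.464 = 4.000×10^4 K.

4.00×10^4 K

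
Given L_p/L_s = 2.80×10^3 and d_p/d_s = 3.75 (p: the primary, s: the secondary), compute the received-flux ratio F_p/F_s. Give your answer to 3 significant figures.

199

F = L/(4πd²), so F_p/F_s = (L_p/L_s) / (d_p/d_s)²
= 2.80×10^3 / (3.75)² = 2.80×10^3 / 14.06 = 199.1.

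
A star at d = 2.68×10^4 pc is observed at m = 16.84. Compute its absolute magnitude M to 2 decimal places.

M = m − 5 log₁₀(d/10 pc) = 16.84 − 5 log₁₀(2.68×10^4/10)
  = 16.84 − 5 × 3.428 = 16.84 − 17.14 = -0.30.

-0.30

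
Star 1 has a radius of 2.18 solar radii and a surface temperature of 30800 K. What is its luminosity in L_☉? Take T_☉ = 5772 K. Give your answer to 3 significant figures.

L/L_☉ = (R/R_☉)² (T/T_☉)⁴ = (2.18)² × (30800/5772)⁴
       = 4.752 × (5.336)⁴ = 4.752 × 810.8 = 3853.

3.85×10^3 L_☉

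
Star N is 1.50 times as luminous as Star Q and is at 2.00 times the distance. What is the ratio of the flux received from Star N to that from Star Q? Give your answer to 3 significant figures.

F = L/(4πd²), so F_N/F_Q = (L_N/L_Q) / (d_N/d_Q)²
= 1.50 / (2.00)² = 1.50 / 4.000 = 0.3750.

0.375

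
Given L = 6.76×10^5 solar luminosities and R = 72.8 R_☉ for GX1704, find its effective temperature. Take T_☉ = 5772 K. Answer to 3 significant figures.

T/T_☉ = (L/L_☉)^(1/4) / (R/R_☉)^(1/2)
T = 5772 × (6.76×10^5)^(1/4) / √(72.8) = 5772 × 28.67 / 8.532 = 1.940×10^4 K.

1.94×10^4 K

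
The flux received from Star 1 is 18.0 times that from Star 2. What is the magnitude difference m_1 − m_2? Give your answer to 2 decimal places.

-3.14

m_1 − m_2 = −2.5 log₁₀(F_1/F_2) = −2.5 log₁₀(18.0) = −2.5 × (1.255) = -3.138.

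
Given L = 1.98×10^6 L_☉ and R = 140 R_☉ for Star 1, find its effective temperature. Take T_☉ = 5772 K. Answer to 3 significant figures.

T/T_☉ = (L/L_☉)^(1/4) / (R/R_☉)^(1/2)
T = 5772 × (1.98×10^6)^(1/4) / √(140) = 5772 × 37.51 / 11.83 = 1.830×10^4 K.

1.83×10^4 K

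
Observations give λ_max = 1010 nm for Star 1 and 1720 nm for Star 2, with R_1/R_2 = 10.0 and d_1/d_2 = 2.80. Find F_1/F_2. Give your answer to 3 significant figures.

Wien's law: T_1/T_2 = λ_2/λ_1 = 1720/1010 = 1.703.
L_1/L_2 = (R_1/R_2)²(T_1/T_2)⁴ = (10.0)²(1.703)⁴ = 841.1.
F_1/F_2 = (L_1/L_2)/(d_1/d_2)² = 841.1/(2.80)² = 107.3.

107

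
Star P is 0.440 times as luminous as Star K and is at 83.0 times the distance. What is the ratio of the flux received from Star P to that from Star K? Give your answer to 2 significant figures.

6.4×10^-5

F = L/(4πd²), so F_P/F_K = (L_P/L_K) / (d_P/d_K)²
= 0.440 / (83.0)² = 0.440 / 6889 = 6.387×10^-5.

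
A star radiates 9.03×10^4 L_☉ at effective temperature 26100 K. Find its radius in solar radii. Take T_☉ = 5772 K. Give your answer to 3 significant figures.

14.7 solar radii

R/R_☉ = √(L/L_☉) / (T/T_☉)² = √(9.03×10^4) / (4.522)²
       = 300.5 / 20.45 = 14.70.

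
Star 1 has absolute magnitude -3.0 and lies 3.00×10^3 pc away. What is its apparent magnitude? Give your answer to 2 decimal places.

m = M + 5 log₁₀(d/10 pc) = -3.0 + 5 log₁₀(3.00×10^3/10)
  = -3.0 + 5 × 2.477 = -3.0 + 12.39 = 9.39.

9.39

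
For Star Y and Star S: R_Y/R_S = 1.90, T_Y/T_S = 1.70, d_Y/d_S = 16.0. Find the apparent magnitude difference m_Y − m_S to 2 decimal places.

L_Y/L_S = (1.90)²(1.70)⁴ = 30.15.
F_Y/F_S = (L_Y/L_S)/(d_Y/d_S)² = 30.15/256.0 = 0.1178.
m_Y − m_S = −2.5 log₁₀(0.1178) = 2.32.

2.32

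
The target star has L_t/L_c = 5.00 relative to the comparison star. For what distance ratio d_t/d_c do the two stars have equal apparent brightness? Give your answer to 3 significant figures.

Equal flux requires L_t/d_t² = L_c/d_c², so d_t/d_c = √(L_t/L_c)
= √(5.00) = 2.236.

2.24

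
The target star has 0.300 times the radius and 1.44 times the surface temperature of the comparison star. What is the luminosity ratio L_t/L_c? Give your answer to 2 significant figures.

From the Stefan–Boltzmann law, L ∝ R²T⁴, so
L_t/L_c = (R_t/R_c)² (T_t/T_c)⁴ = (0.300)² × (1.44)⁴ = 0.09000 × 4.300 = 0.3870.

0.39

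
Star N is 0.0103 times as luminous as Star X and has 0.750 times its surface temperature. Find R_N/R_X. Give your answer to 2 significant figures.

0.18

L ∝ R²T⁴ gives R ∝ √L / T², so
R_N/R_X = √(0.0103) / (0.750)² = 0.1015 / 0.5625 = 0.1804.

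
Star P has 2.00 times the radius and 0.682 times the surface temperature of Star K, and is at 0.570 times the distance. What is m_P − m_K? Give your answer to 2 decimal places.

L_P/L_K = (2.00)²(0.682)⁴ = 0.8654.
F_P/F_K = (L_P/L_K)/(d_P/d_K)² = 0.8654/0.3249 = 2.663.
m_P − m_K = −2.5 log₁₀(2.663) = -1.06.

-1.06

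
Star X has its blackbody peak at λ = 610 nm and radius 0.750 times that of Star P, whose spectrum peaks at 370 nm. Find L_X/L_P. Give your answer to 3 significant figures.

0.0761

Wien's law gives T ∝ 1/λ_max, so T_X/T_P = λ_P/λ_X = 370/610 = 0.6066.
Then L ∝ R²T⁴ gives L_X/L_P = (0.750)² × (0.6066)⁴ = 0.5625 × 0.1354 = 0.07614.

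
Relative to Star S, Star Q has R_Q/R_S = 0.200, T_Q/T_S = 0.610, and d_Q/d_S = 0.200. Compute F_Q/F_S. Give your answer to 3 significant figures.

0.138

L_Q/L_S = (R_Q/R_S)²(T_Q/T_S)⁴ = (0.200)² × (0.610)⁴ = 0.005538.
F_Q/F_S = (L_Q/L_S)/(d_Q/d_S)² = 0.005538 / (0.200)² = 0.1385.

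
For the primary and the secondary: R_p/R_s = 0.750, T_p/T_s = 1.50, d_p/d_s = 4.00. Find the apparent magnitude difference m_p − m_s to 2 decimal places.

1.87

L_p/L_s = (0.750)²(1.50)⁴ = 2.848.
F_p/F_s = (L_p/L_s)/(d_p/d_s)² = 2.848/16.00 = 0.1780.
m_p − m_s = −2.5 log₁₀(0.1780) = 1.87.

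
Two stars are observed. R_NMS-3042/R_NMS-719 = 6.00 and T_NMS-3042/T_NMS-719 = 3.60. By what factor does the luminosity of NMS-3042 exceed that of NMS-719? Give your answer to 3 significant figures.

From the Stefan–Boltzmann law, L ∝ R²T⁴, so
L_NMS-3042/L_NMS-719 = (R_NMS-3042/R_NMS-719)² (T_NMS-3042/T_NMS-719)⁴ = (6.00)² × (3.60)⁴ = 36.00 × 168.0 = 6047.

6.05×10^3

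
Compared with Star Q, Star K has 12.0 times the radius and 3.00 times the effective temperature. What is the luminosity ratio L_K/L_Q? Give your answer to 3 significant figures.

1.17×10^4

From the Stefan–Boltzmann law, L ∝ R²T⁴, so
L_K/L_Q = (R_K/R_Q)² (T_K/T_Q)⁴ = (12.0)² × (3.00)⁴ = 144.0 × 81.00 = 1.166×10^4.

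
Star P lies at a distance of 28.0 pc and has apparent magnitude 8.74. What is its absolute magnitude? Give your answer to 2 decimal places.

M = m − 5 log₁₀(d/10 pc) = 8.74 − 5 log₁₀(28.0/10)
  = 8.74 − 5 × 0.447 = 8.74 − 2.24 = 6.50.

6.50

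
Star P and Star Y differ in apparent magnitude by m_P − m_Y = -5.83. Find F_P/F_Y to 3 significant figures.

F_P/F_Y = 10^(−(m_P − m_Y)/2.5) = 10^(5.83/2.5) = 10^2.332 = 214.8.

215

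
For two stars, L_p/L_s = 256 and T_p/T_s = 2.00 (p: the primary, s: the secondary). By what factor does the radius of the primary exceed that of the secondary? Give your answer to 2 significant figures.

L ∝ R²T⁴ gives R ∝ √L / T², so
R_p/R_s = √(256) / (2.00)² = 16.00 / 4.000 = 4.000.

4.0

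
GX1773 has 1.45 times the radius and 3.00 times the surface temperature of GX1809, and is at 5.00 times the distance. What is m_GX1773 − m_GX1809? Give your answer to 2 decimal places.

L_GX1773/L_GX1809 = (1.45)²(3.00)⁴ = 170.3.
F_GX1773/F_GX1809 = (L_GX1773/L_GX1809)/(d_GX1773/d_GX1809)² = 170.3/25.00 = 6.812.
m_GX1773 − m_GX1809 = −2.5 log₁₀(6.812) = -2.08.

-2.08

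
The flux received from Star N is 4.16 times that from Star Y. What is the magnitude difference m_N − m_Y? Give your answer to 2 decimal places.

m_N − m_Y = −2.5 log₁₀(F_N/F_Y) = −2.5 log₁₀(4.16) = −2.5 × (0.619) = -1.548.

-1.55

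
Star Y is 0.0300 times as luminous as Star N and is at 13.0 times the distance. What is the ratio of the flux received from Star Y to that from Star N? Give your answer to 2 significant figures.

1.8×10^-4

F = L/(4πd²), so F_Y/F_N = (L_Y/L_N) / (d_Y/d_N)²
= 0.0300 / (13.0)² = 0.0300 / 169.0 = 1.775×10^-4.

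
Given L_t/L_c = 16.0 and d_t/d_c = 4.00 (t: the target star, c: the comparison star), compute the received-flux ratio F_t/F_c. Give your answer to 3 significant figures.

1.00

F = L/(4πd²), so F_t/F_c = (L_t/L_c) / (d_t/d_c)²
= 16.0 / (4.00)² = 16.0 / 16.00 = 1.000.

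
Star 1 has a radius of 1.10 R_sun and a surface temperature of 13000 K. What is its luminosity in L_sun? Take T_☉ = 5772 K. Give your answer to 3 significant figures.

L/L_☉ = (R/R_☉)² (T/T_☉)⁴ = (1.10)² × (13000/5772)⁴
       = 1.210 × (2.252)⁴ = 1.210 × 25.73 = 31.14.

31.1 L_sun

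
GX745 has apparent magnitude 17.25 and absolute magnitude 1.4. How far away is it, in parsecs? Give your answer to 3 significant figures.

m − M = 5 log₁₀(d/10 pc)
17.25 − (1.4) = 15.85 = 5 log₁₀(d/10)
d = 10 × 10^(15.85/5) = 10 × 10^3.170 = 1.479×10^4 pc.

1.48×10^4 pc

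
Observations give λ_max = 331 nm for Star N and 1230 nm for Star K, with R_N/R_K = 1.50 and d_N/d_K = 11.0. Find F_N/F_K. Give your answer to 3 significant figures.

3.55

Wien's law: T_N/T_K = λ_K/λ_N = 1230/331 = 3.716.
L_N/L_K = (R_N/R_K)²(T_N/T_K)⁴ = (1.50)²(3.716)⁴ = 429.0.
F_N/F_K = (L_N/L_K)/(d_N/d_K)² = 429.0/(11.0)² = 3.546.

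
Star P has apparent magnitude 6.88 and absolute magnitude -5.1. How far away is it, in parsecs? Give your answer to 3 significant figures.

2.49×10^3 pc

m − M = 5 log₁₀(d/10 pc)
6.88 − (-5.1) = 11.98 = 5 log₁₀(d/10)
d = 10 × 10^(11.98/5) = 10 × 10^2.396 = 2489 pc.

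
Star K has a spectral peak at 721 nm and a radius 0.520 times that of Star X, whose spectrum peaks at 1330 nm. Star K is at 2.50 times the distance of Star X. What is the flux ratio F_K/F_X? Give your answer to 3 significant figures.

Wien's law: T_K/T_X = λ_X/λ_K = 1330/721 = 1.845.
L_K/L_X = (R_K/R_X)²(T_K/T_X)⁴ = (0.520)²(1.845)⁴ = 3.131.
F_K/F_X = (L_K/L_X)/(d_K/d_X)² = 3.131/(2.50)² = 0.5009.

0.501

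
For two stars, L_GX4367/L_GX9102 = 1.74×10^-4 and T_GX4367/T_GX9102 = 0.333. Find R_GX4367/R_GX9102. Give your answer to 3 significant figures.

L ∝ R²T⁴ gives R ∝ √L / T², so
R_GX4367/R_GX9102 = √(1.74×10^-4) / (0.333)² = 0.01319 / 0.1109 = 0.1190.

0.119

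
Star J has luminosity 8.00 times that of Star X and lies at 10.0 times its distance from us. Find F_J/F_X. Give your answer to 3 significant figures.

F = L/(4πd²), so F_J/F_X = (L_J/L_X) / (d_J/d_X)²
= 8.00 / (10.0)² = 8.00 / 100.0 = 0.08000.

0.0800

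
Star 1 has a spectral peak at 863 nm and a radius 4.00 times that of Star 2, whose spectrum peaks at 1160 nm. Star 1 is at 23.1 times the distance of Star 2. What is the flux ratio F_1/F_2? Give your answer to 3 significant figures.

0.0979

Wien's law: T_1/T_2 = λ_2/λ_1 = 1160/863 = 1.344.
L_1/L_2 = (R_1/R_2)²(T_1/T_2)⁴ = (4.00)²(1.344)⁴ = 52.23.
F_1/F_2 = (L_1/L_2)/(d_1/d_2)² = 52.23/(23.1)² = 0.09788.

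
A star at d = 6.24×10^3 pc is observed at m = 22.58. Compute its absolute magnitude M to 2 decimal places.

M = m − 5 log₁₀(d/10 pc) = 22.58 − 5 log₁₀(6.24×10^3/10)
  = 22.58 − 5 × 2.795 = 22.58 − 13.98 = 8.60.

8.60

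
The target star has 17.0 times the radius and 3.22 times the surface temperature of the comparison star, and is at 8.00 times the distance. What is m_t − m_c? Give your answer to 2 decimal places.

-6.72

L_t/L_c = (17.0)²(3.22)⁴ = 3.107×10^4.
F_t/F_c = (L_t/L_c)/(d_t/d_c)² = 3.107×10^4/64.00 = 485.4.
m_t − m_c = −2.5 log₁₀(485.4) = -6.72.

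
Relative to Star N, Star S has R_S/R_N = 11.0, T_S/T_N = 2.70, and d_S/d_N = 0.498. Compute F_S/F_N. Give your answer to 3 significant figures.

L_S/L_N = (R_S/R_N)²(T_S/T_N)⁴ = (11.0)² × (2.70)⁴ = 6430.
F_S/F_N = (L_S/L_N)/(d_S/d_N)² = 6430 / (0.498)² = 2.593×10^4.

2.59×10^4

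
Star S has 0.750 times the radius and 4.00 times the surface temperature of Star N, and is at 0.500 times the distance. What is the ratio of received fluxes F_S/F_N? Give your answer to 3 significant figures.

576

L_S/L_N = (R_S/R_N)²(T_S/T_N)⁴ = (0.750)² × (4.00)⁴ = 144.0.
F_S/F_N = (L_S/L_N)/(d_S/d_N)² = 144.0 / (0.500)² = 576.0.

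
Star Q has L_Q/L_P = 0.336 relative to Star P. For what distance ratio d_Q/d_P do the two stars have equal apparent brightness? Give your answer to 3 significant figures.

0.580

Equal flux requires L_Q/d_Q² = L_P/d_P², so d_Q/d_P = √(L_Q/L_P)
= √(0.336) = 0.5797.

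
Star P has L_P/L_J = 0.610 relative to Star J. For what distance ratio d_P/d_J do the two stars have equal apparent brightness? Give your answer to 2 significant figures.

0.78

Equal flux requires L_P/d_P² = L_J/d_J², so d_P/d_J = √(L_P/L_J)
= √(0.610) = 0.7810.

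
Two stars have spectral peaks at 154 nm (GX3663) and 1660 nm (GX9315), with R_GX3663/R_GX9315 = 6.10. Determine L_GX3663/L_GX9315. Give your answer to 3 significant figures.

Wien's law gives T ∝ 1/λ_max, so T_GX3663/T_GX9315 = λ_GX9315/λ_GX3663 = 1660/154 = 10.78.
Then L ∝ R²T⁴ gives L_GX3663/L_GX9315 = (6.10)² × (10.78)⁴ = 37.21 × 1.350×10^4 = 5.024×10^5.

5.02×10^5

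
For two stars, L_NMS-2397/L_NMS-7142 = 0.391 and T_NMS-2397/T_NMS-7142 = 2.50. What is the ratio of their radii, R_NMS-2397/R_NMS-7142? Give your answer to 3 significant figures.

L ∝ R²T⁴ gives R ∝ √L / T², so
R_NMS-2397/R_NMS-7142 = √(0.391) / (2.50)² = 0.6253 / 6.250 = 0.1000.

0.100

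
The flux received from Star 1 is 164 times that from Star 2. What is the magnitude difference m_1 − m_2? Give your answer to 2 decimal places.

-5.54

m_1 − m_2 = −2.5 log₁₀(F_1/F_2) = −2.5 log₁₀(164) = −2.5 × (2.215) = -5.537.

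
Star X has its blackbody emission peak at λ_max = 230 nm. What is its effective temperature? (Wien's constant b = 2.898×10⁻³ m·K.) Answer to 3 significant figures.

T = b/λ_max = 2.898×10⁻³ / (230×10⁻⁹) = 1.260×10^4 K.

1.26×10^4 K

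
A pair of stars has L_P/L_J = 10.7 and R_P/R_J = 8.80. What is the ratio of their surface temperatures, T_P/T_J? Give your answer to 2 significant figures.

L ∝ R²T⁴ gives T ∝ (L/R²)^(1/4), so
T_P/T_J = (10.7 / 8.80²)^(1/4) = (0.1382)^(1/4) = 0.6097.

0.61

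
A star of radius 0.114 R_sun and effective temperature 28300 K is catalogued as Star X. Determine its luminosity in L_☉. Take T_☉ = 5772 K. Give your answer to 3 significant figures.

7.51 L_☉

L/L_☉ = (R/R_☉)² (T/T_☉)⁴ = (0.114)² × (28300/5772)⁴
       = 0.01300 × (4.903)⁴ = 0.01300 × 577.9 = 7.510.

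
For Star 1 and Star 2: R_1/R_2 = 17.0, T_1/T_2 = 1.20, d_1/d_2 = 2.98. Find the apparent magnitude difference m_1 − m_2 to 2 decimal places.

-4.57

L_1/L_2 = (17.0)²(1.20)⁴ = 599.3.
F_1/F_2 = (L_1/L_2)/(d_1/d_2)² = 599.3/8.880 = 67.48.
m_1 − m_2 = −2.5 log₁₀(67.48) = -4.57.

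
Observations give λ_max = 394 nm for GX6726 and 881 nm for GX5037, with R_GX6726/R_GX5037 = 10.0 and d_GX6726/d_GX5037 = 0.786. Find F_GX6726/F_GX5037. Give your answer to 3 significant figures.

Wien's law: T_GX6726/T_GX5037 = λ_GX5037/λ_GX6726 = 881/394 = 2.236.
L_GX6726/L_GX5037 = (R_GX6726/R_GX5037)²(T_GX6726/T_GX5037)⁴ = (10.0)²(2.236)⁴ = 2500.
F_GX6726/F_GX5037 = (L_GX6726/L_GX5037)/(d_GX6726/d_GX5037)² = 2500/(0.786)² = 4046.

4.05×10^3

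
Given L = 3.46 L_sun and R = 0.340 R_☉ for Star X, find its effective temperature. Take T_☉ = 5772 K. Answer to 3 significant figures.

1.35×10^4 K

T/T_☉ = (L/L_☉)^(1/4) / (R/R_☉)^(1/2)
T = 5772 × (3.46)^(1/4) / √(0.340) = 5772 × 1.364 / 0.5831 = 1.350×10^4 K.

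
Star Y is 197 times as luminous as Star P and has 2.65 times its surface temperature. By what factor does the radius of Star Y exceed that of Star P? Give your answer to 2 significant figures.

L ∝ R²T⁴ gives R ∝ √L / T², so
R_Y/R_P = √(197) / (2.65)² = 14.04 / 7.022 = 1.999.

2.0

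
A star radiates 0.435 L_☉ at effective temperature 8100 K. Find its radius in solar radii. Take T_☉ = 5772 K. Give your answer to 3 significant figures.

0.335 solar radii

R/R_☉ = √(L/L_☉) / (T/T_☉)² = √(0.435) / (1.403)²
       = 0.6595 / 1.969 = 0.3349.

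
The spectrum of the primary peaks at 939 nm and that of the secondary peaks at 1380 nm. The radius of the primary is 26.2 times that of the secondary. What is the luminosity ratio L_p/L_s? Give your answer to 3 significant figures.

Wien's law gives T ∝ 1/λ_max, so T_p/T_s = λ_s/λ_p = 1380/939 = 1.470.
Then L ∝ R²T⁴ gives L_p/L_s = (26.2)² × (1.470)⁴ = 686.4 × 4.665 = 3202.

3.20×10^3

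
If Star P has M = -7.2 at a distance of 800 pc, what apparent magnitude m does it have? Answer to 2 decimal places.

2.32

m = M + 5 log₁₀(d/10 pc) = -7.2 + 5 log₁₀(800/10)
  = -7.2 + 5 × 1.903 = -7.2 + 9.52 = 2.32.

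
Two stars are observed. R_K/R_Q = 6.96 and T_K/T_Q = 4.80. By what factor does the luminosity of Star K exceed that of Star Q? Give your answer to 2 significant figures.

From the Stefan–Boltzmann law, L ∝ R²T⁴, so
L_K/L_Q = (R_K/R_Q)² (T_K/T_Q)⁴ = (6.96)² × (4.80)⁴ = 48.44 × 530.8 = 2.571×10^4.

2.6×10^4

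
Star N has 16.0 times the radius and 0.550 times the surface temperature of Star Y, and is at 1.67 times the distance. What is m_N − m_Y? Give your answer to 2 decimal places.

L_N/L_Y = (16.0)²(0.550)⁴ = 23.43.
F_N/F_Y = (L_N/L_Y)/(d_N/d_Y)² = 23.43/2.789 = 8.400.
m_N − m_Y = −2.5 log₁₀(8.400) = -2.31.

-2.31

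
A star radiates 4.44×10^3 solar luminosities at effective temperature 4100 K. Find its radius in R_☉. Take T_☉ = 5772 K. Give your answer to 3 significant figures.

R/R_☉ = √(L/L_☉) / (T/T_☉)² = √(4.44×10^3) / (0.7103)²
       = 66.63 / 0.5046 = 132.1.

132 R_☉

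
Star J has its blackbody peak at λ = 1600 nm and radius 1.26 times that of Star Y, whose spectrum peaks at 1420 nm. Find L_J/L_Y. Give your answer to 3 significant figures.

0.985

Wien's law gives T ∝ 1/λ_max, so T_J/T_Y = λ_Y/λ_J = 1420/1600 = 0.8875.
Then L ∝ R²T⁴ gives L_J/L_Y = (1.26)² × (0.8875)⁴ = 1.588 × 0.6204 = 0.9850.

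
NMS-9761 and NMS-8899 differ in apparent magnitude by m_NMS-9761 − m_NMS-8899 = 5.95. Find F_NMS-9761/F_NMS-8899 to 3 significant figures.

0.00417

F_NMS-9761/F_NMS-8899 = 10^(−(m_NMS-9761 − m_NMS-8899)/2.5) = 10^(-5.95/2.5) = 10^-2.380 = 0.004169.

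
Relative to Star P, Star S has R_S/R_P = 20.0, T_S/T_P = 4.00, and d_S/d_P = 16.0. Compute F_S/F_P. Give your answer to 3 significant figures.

400

L_S/L_P = (R_S/R_P)²(T_S/T_P)⁴ = (20.0)² × (4.00)⁴ = 1.024×10^5.
F_S/F_P = (L_S/L_P)/(d_S/d_P)² = 1.024×10^5 / (16.0)² = 400.0.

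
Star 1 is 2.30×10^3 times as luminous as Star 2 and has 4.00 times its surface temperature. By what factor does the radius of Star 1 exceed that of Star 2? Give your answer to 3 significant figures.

L ∝ R²T⁴ gives R ∝ √L / T², so
R_1/R_2 = √(2.30×10^3) / (4.00)² = 47.96 / 16.00 = 2.997.

3.00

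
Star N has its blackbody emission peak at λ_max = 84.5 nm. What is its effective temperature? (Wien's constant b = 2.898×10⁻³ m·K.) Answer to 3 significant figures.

3.43×10^4 K

T = b/λ_max = 2.898×10⁻³ / (84.5×10⁻⁹) = 3.430×10^4 K.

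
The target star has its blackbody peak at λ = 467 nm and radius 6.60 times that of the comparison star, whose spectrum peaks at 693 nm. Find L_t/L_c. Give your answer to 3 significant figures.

211

Wien's law gives T ∝ 1/λ_max, so T_t/T_c = λ_c/λ_t = 693/467 = 1.484.
Then L ∝ R²T⁴ gives L_t/L_c = (6.60)² × (1.484)⁴ = 43.56 × 4.849 = 211.2.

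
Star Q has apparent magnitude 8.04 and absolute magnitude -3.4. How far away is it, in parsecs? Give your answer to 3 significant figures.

1.94×10^3 pc

m − M = 5 log₁₀(d/10 pc)
8.04 − (-3.4) = 11.44 = 5 log₁₀(d/10)
d = 10 × 10^(11.44/5) = 10 × 10^2.288 = 1941 pc.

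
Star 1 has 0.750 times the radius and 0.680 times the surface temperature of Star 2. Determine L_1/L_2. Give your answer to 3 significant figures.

0.120

From the Stefan–Boltzmann law, L ∝ R²T⁴, so
L_1/L_2 = (R_1/R_2)² (T_1/T_2)⁴ = (0.750)² × (0.680)⁴ = 0.5625 × 0.2138 = 0.1203.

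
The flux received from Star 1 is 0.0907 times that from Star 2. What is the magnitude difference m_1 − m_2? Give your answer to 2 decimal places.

m_1 − m_2 = −2.5 log₁₀(F_1/F_2) = −2.5 log₁₀(0.0907) = −2.5 × (-1.042) = 2.606.

2.61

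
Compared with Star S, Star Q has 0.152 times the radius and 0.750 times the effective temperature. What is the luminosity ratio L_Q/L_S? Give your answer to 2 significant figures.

From the Stefan–Boltzmann law, L ∝ R²T⁴, so
L_Q/L_S = (R_Q/R_S)² (T_Q/T_S)⁴ = (0.152)² × (0.750)⁴ = 0.02310 × 0.3164 = 0.007310.

0.0073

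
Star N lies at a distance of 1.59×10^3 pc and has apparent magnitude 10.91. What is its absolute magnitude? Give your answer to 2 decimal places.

M = m − 5 log₁₀(d/10 pc) = 10.91 − 5 log₁₀(1.59×10^3/10)
  = 10.91 − 5 × 2.201 = 10.91 − 11.01 = -0.10.

-0.10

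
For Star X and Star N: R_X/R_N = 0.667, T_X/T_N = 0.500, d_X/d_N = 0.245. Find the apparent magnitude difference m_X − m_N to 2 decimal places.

L_X/L_N = (0.667)²(0.500)⁴ = 0.02781.
F_X/F_N = (L_X/L_N)/(d_X/d_N)² = 0.02781/0.06002 = 0.4632.
m_X − m_N = −2.5 log₁₀(0.4632) = 0.84.

0.84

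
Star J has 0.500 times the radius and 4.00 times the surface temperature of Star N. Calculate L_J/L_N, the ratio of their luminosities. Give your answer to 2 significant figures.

64

From the Stefan–Boltzmann law, L ∝ R²T⁴, so
L_J/L_N = (R_J/R_N)² (T_J/T_N)⁴ = (0.500)² × (4.00)⁴ = 0.2500 × 256.0 = 64.00.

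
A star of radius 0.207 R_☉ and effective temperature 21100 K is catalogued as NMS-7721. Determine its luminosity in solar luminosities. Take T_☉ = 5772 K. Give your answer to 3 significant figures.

7.65 solar luminosities

L/L_☉ = (R/R_☉)² (T/T_☉)⁴ = (0.207)² × (21100/5772)⁴
       = 0.04285 × (3.656)⁴ = 0.04285 × 178.6 = 7.652.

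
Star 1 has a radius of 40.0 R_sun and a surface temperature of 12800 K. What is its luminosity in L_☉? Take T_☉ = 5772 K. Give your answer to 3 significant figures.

L/L_☉ = (R/R_☉)² (T/T_☉)⁴ = (40.0)² × (12800/5772)⁴
       = 1600 × (2.218)⁴ = 1600 × 24.18 = 3.869×10^4.

3.87×10^4 L_☉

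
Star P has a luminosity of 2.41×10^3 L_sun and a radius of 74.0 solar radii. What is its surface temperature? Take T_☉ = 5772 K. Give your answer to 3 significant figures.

T/T_☉ = (L/L_☉)^(1/4) / (R/R_☉)^(1/2)
T = 5772 × (2.41×10^3)^(1/4) / √(74.0) = 5772 × 7.007 / 8.602 = 4701 K.

4.70×10^3 K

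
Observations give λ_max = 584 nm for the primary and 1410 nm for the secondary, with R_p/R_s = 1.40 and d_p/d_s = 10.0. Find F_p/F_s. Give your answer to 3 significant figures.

0.666

Wien's law: T_p/T_s = λ_s/λ_p = 1410/584 = 2.414.
L_p/L_s = (R_p/R_s)²(T_p/T_s)⁴ = (1.40)²(2.414)⁴ = 66.60.
F_p/F_s = (L_p/L_s)/(d_p/d_s)² = 66.60/(10.0)² = 0.6660.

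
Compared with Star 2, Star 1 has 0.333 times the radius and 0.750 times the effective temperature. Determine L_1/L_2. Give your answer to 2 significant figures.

0.035

From the Stefan–Boltzmann law, L ∝ R²T⁴, so
L_1/L_2 = (R_1/R_2)² (T_1/T_2)⁴ = (0.333)² × (0.750)⁴ = 0.1109 × 0.3164 = 0.03509.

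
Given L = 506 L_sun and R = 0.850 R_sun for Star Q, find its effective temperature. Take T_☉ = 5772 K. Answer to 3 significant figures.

T/T_☉ = (L/L_☉)^(1/4) / (R/R_☉)^(1/2)
T = 5772 × (506)^(1/4) / √(0.850) = 5772 × 4.743 / 0.9220 = 2.969×10^4 K.

2.97×10^4 K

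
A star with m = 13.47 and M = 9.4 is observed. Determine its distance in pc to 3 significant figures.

65.2 pc

m − M = 5 log₁₀(d/10 pc)
13.47 − (9.4) = 4.07 = 5 log₁₀(d/10)
d = 10 × 10^(4.07/5) = 10 × 10^0.814 = 65.16 pc.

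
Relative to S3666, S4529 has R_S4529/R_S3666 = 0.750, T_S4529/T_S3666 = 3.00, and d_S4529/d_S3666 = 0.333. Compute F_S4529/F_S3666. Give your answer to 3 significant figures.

411

L_S4529/L_S3666 = (R_S4529/R_S3666)²(T_S4529/T_S3666)⁴ = (0.750)² × (3.00)⁴ = 45.56.
F_S4529/F_S3666 = (L_S4529/L_S3666)/(d_S4529/d_S3666)² = 45.56 / (0.333)² = 410.9.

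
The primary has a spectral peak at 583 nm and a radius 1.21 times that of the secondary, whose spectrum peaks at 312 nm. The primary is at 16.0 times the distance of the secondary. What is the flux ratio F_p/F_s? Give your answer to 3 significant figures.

4.69×10^-4

Wien's law: T_p/T_s = λ_s/λ_p = 312/583 = 0.5352.
L_p/L_s = (R_p/R_s)²(T_p/T_s)⁴ = (1.21)²(0.5352)⁴ = 0.1201.
F_p/F_s = (L_p/L_s)/(d_p/d_s)² = 0.1201/(16.0)² = 4.691×10^-4.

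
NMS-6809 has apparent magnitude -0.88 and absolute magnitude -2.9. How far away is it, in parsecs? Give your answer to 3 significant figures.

25.4 pc

m − M = 5 log₁₀(d/10 pc)
-0.88 − (-2.9) = 2.02 = 5 log₁₀(d/10)
d = 10 × 10^(2.02/5) = 10 × 10^0.404 = 25.35 pc.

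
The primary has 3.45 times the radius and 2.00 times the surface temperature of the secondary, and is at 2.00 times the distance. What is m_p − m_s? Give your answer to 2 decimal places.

L_p/L_s = (3.45)²(2.00)⁴ = 190.4.
F_p/F_s = (L_p/L_s)/(d_p/d_s)² = 190.4/4.000 = 47.61.
m_p − m_s = −2.5 log₁₀(47.61) = -4.19.

-4.19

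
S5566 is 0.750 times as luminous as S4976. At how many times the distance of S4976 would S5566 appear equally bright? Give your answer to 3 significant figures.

0.866

Equal flux requires L_S5566/d_S5566² = L_S4976/d_S4976², so d_S5566/d_S4976 = √(L_S5566/L_S4976)
= √(0.750) = 0.8660.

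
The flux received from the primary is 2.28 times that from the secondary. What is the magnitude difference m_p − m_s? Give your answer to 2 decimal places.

m_p − m_s = −2.5 log₁₀(F_p/F_s) = −2.5 log₁₀(2.28) = −2.5 × (0.358) = -0.895.

-0.89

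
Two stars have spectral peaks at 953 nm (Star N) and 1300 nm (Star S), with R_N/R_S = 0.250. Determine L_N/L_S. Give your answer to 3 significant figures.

Wien's law gives T ∝ 1/λ_max, so T_N/T_S = λ_S/λ_N = 1300/953 = 1.364.
Then L ∝ R²T⁴ gives L_N/L_S = (0.250)² × (1.364)⁴ = 0.06250 × 3.463 = 0.2164.

0.216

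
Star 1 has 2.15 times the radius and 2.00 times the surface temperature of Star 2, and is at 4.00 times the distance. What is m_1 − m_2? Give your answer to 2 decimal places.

L_1/L_2 = (2.15)²(2.00)⁴ = 73.96.
F_1/F_2 = (L_1/L_2)/(d_1/d_2)² = 73.96/16.00 = 4.622.
m_1 − m_2 = −2.5 log₁₀(4.622) = -1.66.

-1.66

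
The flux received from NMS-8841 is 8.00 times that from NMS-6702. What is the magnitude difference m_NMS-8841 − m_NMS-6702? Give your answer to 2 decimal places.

m_NMS-8841 − m_NMS-6702 = −2.5 log₁₀(F_NMS-8841/F_NMS-6702) = −2.5 log₁₀(8.00) = −2.5 × (0.903) = -2.258.

-2.26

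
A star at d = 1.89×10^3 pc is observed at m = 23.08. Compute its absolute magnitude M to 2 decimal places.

11.70

M = m − 5 log₁₀(d/10 pc) = 23.08 − 5 log₁₀(1.89×10^3/10)
  = 23.08 − 5 × 2.276 = 23.08 − 11.38 = 11.70.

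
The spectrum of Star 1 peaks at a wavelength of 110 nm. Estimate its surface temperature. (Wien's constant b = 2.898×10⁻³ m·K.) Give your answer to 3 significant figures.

2.63×10^4 K

T = b/λ_max = 2.898×10⁻³ / (110×10⁻⁹) = 2.635×10^4 K.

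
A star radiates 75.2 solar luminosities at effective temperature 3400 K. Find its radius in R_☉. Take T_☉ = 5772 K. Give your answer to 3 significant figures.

R/R_☉ = √(L/L_☉) / (T/T_☉)² = √(75.2) / (0.5891)²
       = 8.672 / 0.3470 = 24.99.

25.0 R_☉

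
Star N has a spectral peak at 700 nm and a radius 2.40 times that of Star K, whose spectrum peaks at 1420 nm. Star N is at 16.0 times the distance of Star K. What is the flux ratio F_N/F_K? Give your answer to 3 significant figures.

0.381

Wien's law: T_N/T_K = λ_K/λ_N = 1420/700 = 2.029.
L_N/L_K = (R_N/R_K)²(T_N/T_K)⁴ = (2.40)²(2.029)⁴ = 97.54.
F_N/F_K = (L_N/L_K)/(d_N/d_K)² = 97.54/(16.0)² = 0.3810.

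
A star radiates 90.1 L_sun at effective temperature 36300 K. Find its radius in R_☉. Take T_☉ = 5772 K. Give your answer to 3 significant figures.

0.240 R_☉

R/R_☉ = √(L/L_☉) / (T/T_☉)² = √(90.1) / (6.289)²
       = 9.492 / 39.55 = 0.2400.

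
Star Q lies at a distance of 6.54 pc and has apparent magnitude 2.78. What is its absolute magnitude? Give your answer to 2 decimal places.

M = m − 5 log₁₀(d/10 pc) = 2.78 − 5 log₁₀(6.54/10)
  = 2.78 − 5 × -0.184 = 2.78 − -0.92 = 3.70.

3.70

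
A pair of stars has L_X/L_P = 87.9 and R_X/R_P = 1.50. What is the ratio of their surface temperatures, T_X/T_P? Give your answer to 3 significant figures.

2.50

L ∝ R²T⁴ gives T ∝ (L/R²)^(1/4), so
T_X/T_P = (87.9 / 1.50²)^(1/4) = (39.07)^(1/4) = 2.500.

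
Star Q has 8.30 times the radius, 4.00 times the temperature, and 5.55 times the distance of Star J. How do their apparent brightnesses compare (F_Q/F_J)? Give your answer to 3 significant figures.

573

L_Q/L_J = (R_Q/R_J)²(T_Q/T_J)⁴ = (8.30)² × (4.00)⁴ = 1.764×10^4.
F_Q/F_J = (L_Q/L_J)/(d_Q/d_J)² = 1.764×10^4 / (5.55)² = 572.5.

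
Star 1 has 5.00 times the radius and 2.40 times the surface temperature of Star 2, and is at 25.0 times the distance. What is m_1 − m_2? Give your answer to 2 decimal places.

L_1/L_2 = (5.00)²(2.40)⁴ = 829.4.
F_1/F_2 = (L_1/L_2)/(d_1/d_2)² = 829.4/625.0 = 1.327.
m_1 − m_2 = −2.5 log₁₀(1.327) = -0.31.

-0.31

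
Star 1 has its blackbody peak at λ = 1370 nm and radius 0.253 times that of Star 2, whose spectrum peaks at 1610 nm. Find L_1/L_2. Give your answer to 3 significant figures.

0.122

Wien's law gives T ∝ 1/λ_max, so T_1/T_2 = λ_2/λ_1 = 1610/1370 = 1.175.
Then L ∝ R²T⁴ gives L_1/L_2 = (0.253)² × (1.175)⁴ = 0.06401 × 1.907 = 0.1221.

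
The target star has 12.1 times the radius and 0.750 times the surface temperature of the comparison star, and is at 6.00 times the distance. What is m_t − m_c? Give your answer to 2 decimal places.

-0.27

L_t/L_c = (12.1)²(0.750)⁴ = 46.33.
F_t/F_c = (L_t/L_c)/(d_t/d_c)² = 46.33/36.00 = 1.287.
m_t − m_c = −2.5 log₁₀(1.287) = -0.27.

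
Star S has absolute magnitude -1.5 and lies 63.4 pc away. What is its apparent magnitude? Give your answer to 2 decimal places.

m = M + 5 log₁₀(d/10 pc) = -1.5 + 5 log₁₀(63.4/10)
  = -1.5 + 5 × 0.802 = -1.5 + 4.01 = 2.51.

2.51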